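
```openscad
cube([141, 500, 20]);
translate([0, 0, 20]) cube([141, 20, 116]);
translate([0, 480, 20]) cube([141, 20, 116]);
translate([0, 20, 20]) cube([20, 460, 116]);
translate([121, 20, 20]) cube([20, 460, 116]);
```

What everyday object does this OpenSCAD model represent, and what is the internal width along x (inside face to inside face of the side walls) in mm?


An open box. The internal width is 101 mm.

A 141×500 base slab with four walls standing on it — an open box. The base is 141 mm wide and the walls are 20 mm thick, so the internal width is 141 − 2 × 20 = 101 mm.


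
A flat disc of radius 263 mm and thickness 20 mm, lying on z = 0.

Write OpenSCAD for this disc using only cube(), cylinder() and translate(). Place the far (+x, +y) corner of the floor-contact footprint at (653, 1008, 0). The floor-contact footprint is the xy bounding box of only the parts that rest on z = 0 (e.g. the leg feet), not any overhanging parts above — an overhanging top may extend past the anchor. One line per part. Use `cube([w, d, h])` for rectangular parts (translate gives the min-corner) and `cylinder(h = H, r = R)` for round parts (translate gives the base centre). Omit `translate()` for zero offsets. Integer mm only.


translate([390, 745, 0]) cylinder(h = 20, r = 263);


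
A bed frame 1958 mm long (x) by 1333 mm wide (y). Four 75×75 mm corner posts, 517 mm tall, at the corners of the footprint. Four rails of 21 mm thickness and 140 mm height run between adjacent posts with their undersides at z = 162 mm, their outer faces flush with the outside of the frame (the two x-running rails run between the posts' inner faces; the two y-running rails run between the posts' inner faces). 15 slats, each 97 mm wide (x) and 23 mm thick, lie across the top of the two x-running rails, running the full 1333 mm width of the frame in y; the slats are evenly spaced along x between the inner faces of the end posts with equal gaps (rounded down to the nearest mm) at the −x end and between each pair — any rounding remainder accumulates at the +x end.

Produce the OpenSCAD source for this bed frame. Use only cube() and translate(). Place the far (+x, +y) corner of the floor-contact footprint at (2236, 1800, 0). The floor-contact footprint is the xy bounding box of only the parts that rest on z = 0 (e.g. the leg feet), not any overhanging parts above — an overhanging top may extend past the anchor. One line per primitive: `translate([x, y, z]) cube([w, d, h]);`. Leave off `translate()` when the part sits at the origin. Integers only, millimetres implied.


translate([278, 467, 0]) cube([75, 75, 517]);
translate([278, 1725, 0]) cube([75, 75, 517]);
translate([2161, 467, 0]) cube([75, 75, 517]);
translate([2161, 1725, 0]) cube([75, 75, 517]);
translate([353, 467, 162]) cube([1808, 21, 140]);
translate([353, 1779, 162]) cube([1808, 21, 140]);
translate([278, 542, 162]) cube([21, 1183, 140]);
translate([2215, 542, 162]) cube([21, 1183, 140]);
translate([375, 467, 302]) cube([97, 1333, 23]);
translate([494, 467, 302]) cube([97, 1333, 23]);
translate([613, 467, 302]) cube([97, 1333, 23]);
translate([732, 467, 302]) cube([97, 1333, 23]);
translate([851, 467, 302]) cube([97, 1333, 23]);
translate([970, 467, 302]) cube([97, 1333, 23]);
translate([1089, 467, 302]) cube([97, 1333, 23]);
translate([1208, 467, 302]) cube([97, 1333, 23]);
translate([1327, 467, 302]) cube([97, 1333, 23]);
translate([1446, 467, 302]) cube([97, 1333, 23]);
translate([1565, 467, 302]) cube([97, 1333, 23]);
translate([1684, 467, 302]) cube([97, 1333, 23]);
translate([1803, 467, 302]) cube([97, 1333, 23]);
translate([1922, 467, 302]) cube([97, 1333, 23]);
translate([2041, 467, 302]) cube([97, 1333, 23]);


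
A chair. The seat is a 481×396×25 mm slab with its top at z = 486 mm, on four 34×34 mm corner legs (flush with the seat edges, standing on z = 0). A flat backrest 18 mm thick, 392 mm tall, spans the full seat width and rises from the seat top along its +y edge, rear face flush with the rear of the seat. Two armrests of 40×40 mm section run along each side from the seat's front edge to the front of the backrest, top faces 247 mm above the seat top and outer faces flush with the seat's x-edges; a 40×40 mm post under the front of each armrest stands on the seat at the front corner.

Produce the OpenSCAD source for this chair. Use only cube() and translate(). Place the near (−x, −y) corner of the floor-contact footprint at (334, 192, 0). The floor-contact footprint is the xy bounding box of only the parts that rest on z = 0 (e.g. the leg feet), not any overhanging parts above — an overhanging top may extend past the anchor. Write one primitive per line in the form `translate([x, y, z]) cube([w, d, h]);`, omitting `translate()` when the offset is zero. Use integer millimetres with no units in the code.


// leg_h = 486 - 25 = 461
// arm post h = 247 - 40 = 207
translate([334, 192, 461]) cube([481, 396, 25]);
translate([334, 192, 0]) cube([34, 34, 461]);
translate([781, 192, 0]) cube([34, 34, 461]);
translate([334, 554, 0]) cube([34, 34, 461]);
translate([781, 554, 0]) cube([34, 34, 461]);
translate([334, 570, 486]) cube([481, 18, 392]);
translate([334, 192, 693]) cube([40, 378, 40]);
translate([775, 192, 693]) cube([40, 378, 40]);
translate([334, 192, 486]) cube([40, 40, 207]);
translate([775, 192, 486]) cube([40, 40, 207]);


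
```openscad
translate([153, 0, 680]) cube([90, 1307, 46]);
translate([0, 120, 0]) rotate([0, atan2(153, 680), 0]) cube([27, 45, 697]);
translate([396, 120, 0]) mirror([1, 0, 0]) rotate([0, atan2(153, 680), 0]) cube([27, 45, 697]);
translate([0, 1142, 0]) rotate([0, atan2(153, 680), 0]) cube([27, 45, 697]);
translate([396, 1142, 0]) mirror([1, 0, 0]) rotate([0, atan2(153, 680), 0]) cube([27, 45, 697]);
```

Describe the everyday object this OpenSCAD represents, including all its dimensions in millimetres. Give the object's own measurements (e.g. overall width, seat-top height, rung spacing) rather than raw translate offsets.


A sawhorse. A 90×1307×46 mm beam (x, y, z) sits on two A-frame leg pairs. Each pair is two raked legs of 27×45 mm section (45 mm along y) splaying symmetrically in x. Each leg rises 680 mm vertically over 153 mm of horizontal reach and is 697 mm long along its own axis. Every leg's outer bottom edge rests on the floor and its outer top edge meets a bottom edge of the beam — the left legs (tilting toward +x) meet the beam's −x bottom edge, the right legs (their mirror images, tilting toward −x) meet its +x bottom edge — so the leg tops tuck under the beam, the beam's underside is 680 mm above the floor, and the feet are 396 mm apart outside-to-outside with the beam centred between them. The two leg pairs are set in 120 mm from either end of the beam.


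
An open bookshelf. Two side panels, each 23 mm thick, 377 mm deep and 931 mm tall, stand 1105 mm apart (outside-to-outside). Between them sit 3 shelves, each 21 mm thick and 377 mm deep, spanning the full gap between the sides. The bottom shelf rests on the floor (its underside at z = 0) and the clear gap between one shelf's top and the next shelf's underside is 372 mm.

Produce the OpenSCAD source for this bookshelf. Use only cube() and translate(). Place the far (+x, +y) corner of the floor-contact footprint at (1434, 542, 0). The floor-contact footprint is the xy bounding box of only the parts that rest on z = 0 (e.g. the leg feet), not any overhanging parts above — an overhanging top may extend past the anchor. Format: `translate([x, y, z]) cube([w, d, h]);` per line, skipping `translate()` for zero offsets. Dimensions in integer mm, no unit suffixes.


translate([329, 165, 0]) cube([23, 377, 931]);
translate([1411, 165, 0]) cube([23, 377, 931]);
translate([352, 165, 0]) cube([1059, 377, 21]);
translate([352, 165, 393]) cube([1059, 377, 21]);
translate([352, 165, 786]) cube([1059, 377, 21]);


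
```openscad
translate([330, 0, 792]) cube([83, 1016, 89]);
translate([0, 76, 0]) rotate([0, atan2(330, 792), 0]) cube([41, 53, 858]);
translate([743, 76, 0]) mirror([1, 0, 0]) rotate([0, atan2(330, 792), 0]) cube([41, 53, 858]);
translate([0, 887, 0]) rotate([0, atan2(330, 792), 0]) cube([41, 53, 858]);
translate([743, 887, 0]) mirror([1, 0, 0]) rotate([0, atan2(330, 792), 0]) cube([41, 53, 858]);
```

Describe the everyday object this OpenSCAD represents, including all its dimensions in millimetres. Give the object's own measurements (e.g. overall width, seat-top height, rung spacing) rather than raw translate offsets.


A sawhorse. A 83×1016×89 mm beam (x, y, z) sits on two A-frame leg pairs. Each pair is two raked legs of 41×53 mm section (53 mm along y) splaying symmetrically in x. Each leg rises 792 mm vertically over 330 mm of horizontal reach and is 858 mm long along its own axis. Every leg's outer bottom edge rests on the floor and its outer top edge meets a bottom edge of the beam — the left legs (tilting toward +x) meet the beam's −x bottom edge, the right legs (their mirror images, tilting toward −x) meet its +x bottom edge — so the leg tops tuck under the beam, the beam's underside is 792 mm above the floor, and the feet are 743 mm apart outside-to-outside with the beam centred between them. The two leg pairs are set in 76 mm from either end of the beam.


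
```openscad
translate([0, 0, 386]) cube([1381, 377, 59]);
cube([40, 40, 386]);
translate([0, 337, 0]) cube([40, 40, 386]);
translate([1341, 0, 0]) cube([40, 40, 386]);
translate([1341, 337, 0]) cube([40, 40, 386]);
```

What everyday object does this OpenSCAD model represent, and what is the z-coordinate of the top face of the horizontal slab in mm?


A bench. The seat-top height is 445 mm.

A long slab on four corner posts — a bench. The slab sits at z = 386 with thickness 59, so the top is 386 + 59 = 445 mm.


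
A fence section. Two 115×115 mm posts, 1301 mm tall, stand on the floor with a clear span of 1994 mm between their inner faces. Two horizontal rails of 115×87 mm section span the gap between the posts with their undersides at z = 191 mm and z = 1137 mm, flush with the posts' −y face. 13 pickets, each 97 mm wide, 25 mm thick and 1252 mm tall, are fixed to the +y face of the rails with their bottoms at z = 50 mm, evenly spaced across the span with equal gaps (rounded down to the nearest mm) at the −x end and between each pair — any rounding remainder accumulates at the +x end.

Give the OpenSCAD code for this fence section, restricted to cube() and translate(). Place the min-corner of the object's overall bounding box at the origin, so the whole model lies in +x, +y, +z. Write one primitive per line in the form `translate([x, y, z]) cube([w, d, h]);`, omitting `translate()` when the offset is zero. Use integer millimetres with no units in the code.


cube([115, 115, 1301]);
translate([2109, 0, 0]) cube([115, 115, 1301]);
translate([115, 0, 191]) cube([1994, 115, 87]);
translate([115, 0, 1137]) cube([1994, 115, 87]);
translate([167, 115, 50]) cube([97, 25, 1252]);
translate([316, 115, 50]) cube([97, 25, 1252]);
translate([465, 115, 50]) cube([97, 25, 1252]);
translate([614, 115, 50]) cube([97, 25, 1252]);
translate([763, 115, 50]) cube([97, 25, 1252]);
translate([912, 115, 50]) cube([97, 25, 1252]);
translate([1061, 115, 50]) cube([97, 25, 1252]);
translate([1210, 115, 50]) cube([97, 25, 1252]);
translate([1359, 115, 50]) cube([97, 25, 1252]);
translate([1508, 115, 50]) cube([97, 25, 1252]);
translate([1657, 115, 50]) cube([97, 25, 1252]);
translate([1806, 115, 50]) cube([97, 25, 1252]);
translate([1955, 115, 50]) cube([97, 25, 1252]);


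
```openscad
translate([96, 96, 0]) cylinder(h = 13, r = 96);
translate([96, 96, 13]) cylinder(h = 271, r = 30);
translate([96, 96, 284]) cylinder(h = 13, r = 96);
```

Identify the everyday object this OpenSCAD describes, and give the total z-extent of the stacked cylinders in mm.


A spool. The overall height is 297 mm.

Three coaxial cylinders, large–small–large — a spool. Two 13 mm flanges and a 271 mm core give 13 + 271 + 13 = 297 mm.


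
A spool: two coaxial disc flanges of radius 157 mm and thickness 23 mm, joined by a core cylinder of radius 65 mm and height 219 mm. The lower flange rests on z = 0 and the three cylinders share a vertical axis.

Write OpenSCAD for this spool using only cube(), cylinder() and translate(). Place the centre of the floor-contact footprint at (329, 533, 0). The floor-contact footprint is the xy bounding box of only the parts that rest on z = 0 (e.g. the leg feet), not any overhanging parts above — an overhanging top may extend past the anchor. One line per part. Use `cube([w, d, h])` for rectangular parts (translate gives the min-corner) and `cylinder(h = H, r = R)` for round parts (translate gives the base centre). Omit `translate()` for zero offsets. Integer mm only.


translate([329, 533, 0]) cylinder(h = 23, r = 157);
translate([329, 533, 23]) cylinder(h = 219, r = 65);
translate([329, 533, 242]) cylinder(h = 23, r = 157);


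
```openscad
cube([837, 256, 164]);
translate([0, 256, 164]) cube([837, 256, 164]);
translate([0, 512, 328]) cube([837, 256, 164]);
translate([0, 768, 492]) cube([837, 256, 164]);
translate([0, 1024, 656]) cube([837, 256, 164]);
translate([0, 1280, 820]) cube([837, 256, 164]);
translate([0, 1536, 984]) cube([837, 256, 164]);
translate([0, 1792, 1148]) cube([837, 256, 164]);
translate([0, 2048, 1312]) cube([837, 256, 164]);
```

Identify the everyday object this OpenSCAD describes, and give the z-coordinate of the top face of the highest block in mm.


A staircase. The total rise is 1476 mm.

9 identical blocks, each offset up and back from the previous — a staircase. Each step is 164 mm tall and there are 9 of them, so the total rise is 9 × 164 = 1476 mm.


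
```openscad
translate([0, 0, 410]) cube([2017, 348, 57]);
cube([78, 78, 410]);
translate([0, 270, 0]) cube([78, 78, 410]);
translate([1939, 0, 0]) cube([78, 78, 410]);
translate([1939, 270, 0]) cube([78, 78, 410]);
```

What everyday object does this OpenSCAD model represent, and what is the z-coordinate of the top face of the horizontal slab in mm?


A bench. The seat-top height is 467 mm.

A long slab on four corner posts — a bench. The slab sits at z = 410 with thickness 57, so the top is 410 + 57 = 467 mm.


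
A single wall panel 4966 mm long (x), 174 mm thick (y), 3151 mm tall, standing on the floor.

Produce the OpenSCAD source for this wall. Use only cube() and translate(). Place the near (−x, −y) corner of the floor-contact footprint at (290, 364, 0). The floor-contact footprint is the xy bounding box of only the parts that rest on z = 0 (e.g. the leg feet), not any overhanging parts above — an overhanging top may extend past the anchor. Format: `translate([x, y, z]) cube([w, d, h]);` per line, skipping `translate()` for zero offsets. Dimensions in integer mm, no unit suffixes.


translate([290, 364, 0]) cube([4966, 174, 3151]);


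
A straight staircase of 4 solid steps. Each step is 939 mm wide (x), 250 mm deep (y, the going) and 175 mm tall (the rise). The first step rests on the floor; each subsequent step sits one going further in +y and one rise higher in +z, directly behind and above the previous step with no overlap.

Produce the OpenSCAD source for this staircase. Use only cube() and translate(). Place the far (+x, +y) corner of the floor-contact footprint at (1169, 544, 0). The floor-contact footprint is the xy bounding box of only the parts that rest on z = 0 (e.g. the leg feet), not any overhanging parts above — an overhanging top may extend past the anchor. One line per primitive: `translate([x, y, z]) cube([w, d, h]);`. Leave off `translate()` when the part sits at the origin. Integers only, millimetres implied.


translate([230, 294, 0]) cube([939, 250, 175]);
translate([230, 544, 175]) cube([939, 250, 175]);
translate([230, 794, 350]) cube([939, 250, 175]);
translate([230, 1044, 525]) cube([939, 250, 175]);


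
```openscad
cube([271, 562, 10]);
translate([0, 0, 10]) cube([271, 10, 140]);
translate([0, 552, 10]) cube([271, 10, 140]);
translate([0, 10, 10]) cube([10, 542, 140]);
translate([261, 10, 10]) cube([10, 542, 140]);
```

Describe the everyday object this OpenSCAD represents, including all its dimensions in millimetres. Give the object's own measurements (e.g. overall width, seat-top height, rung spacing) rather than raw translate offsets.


An open-topped rectangular box: outside dimensions 271×562×150 mm, with a uniform wall and base thickness of 10 mm. The base is a full 271×562 slab on the floor; four walls sit on top of the base. The front and back walls (the −y and +y sides) span the full width; the two side walls fit between them.


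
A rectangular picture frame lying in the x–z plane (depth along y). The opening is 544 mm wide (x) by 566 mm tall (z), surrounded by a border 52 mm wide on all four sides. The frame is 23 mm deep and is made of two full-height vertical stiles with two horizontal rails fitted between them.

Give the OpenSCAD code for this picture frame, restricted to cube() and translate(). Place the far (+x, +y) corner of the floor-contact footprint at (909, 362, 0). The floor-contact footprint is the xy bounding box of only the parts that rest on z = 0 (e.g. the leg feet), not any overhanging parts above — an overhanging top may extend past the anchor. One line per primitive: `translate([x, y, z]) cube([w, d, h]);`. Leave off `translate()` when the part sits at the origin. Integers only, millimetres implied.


translate([261, 339, 0]) cube([52, 23, 670]);
translate([857, 339, 0]) cube([52, 23, 670]);
translate([313, 339, 0]) cube([544, 23, 52]);
translate([313, 339, 618]) cube([544, 23, 52]);


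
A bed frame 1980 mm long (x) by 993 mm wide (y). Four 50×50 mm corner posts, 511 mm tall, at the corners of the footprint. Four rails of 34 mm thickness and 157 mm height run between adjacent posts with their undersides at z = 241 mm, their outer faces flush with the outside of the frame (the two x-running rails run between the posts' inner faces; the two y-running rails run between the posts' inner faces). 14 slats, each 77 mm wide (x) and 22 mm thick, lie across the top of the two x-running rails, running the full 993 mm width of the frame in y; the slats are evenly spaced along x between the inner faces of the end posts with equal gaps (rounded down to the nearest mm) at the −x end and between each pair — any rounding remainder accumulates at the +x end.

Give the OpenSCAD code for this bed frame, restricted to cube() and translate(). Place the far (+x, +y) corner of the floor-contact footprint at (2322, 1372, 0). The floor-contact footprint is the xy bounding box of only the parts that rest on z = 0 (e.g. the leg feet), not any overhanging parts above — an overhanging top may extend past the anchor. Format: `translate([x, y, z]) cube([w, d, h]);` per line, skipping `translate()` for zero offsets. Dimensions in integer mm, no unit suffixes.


translate([342, 379, 0]) cube([50, 50, 511]);
translate([342, 1322, 0]) cube([50, 50, 511]);
translate([2272, 379, 0]) cube([50, 50, 511]);
translate([2272, 1322, 0]) cube([50, 50, 511]);
translate([392, 379, 241]) cube([1880, 34, 157]);
translate([392, 1338, 241]) cube([1880, 34, 157]);
translate([342, 429, 241]) cube([34, 893, 157]);
translate([2288, 429, 241]) cube([34, 893, 157]);
translate([445, 379, 398]) cube([77, 993, 22]);
translate([575, 379, 398]) cube([77, 993, 22]);
translate([705, 379, 398]) cube([77, 993, 22]);
translate([835, 379, 398]) cube([77, 993, 22]);
translate([965, 379, 398]) cube([77, 993, 22]);
translate([1095, 379, 398]) cube([77, 993, 22]);
translate([1225, 379, 398]) cube([77, 993, 22]);
translate([1355, 379, 398]) cube([77, 993, 22]);
translate([1485, 379, 398]) cube([77, 993, 22]);
translate([1615, 379, 398]) cube([77, 993, 22]);
translate([1745, 379, 398]) cube([77, 993, 22]);
translate([1875, 379, 398]) cube([77, 993, 22]);
translate([2005, 379, 398]) cube([77, 993, 22]);
translate([2135, 379, 398]) cube([77, 993, 22]);


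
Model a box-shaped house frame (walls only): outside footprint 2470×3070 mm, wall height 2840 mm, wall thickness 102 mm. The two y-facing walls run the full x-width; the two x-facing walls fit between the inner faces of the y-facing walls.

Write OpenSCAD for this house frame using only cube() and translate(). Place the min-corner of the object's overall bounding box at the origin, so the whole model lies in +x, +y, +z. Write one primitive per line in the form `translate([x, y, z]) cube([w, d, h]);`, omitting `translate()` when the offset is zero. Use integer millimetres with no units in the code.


cube([2470, 102, 2840]);
translate([0, 2968, 0]) cube([2470, 102, 2840]);
translate([0, 102, 0]) cube([102, 2866, 2840]);
translate([2368, 102, 0]) cube([102, 2866, 2840]);


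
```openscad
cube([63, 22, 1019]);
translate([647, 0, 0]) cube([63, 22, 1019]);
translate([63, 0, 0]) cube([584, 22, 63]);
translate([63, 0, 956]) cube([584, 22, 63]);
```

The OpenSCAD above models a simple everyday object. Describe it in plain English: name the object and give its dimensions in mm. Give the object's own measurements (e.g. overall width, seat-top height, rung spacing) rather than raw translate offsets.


A rectangular picture frame lying in the x–z plane (depth along y). The opening is 584 mm wide (x) by 893 mm tall (z), surrounded by a border 63 mm wide on all four sides. The frame is 22 mm deep and is made of two full-height vertical stiles with two horizontal rails fitted between them.


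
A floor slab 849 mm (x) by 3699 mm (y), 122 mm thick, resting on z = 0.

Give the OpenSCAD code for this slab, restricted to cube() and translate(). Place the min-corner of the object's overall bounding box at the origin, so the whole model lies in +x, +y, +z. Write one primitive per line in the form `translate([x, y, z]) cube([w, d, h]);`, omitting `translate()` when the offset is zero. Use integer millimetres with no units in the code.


cube([849, 3699, 122]);


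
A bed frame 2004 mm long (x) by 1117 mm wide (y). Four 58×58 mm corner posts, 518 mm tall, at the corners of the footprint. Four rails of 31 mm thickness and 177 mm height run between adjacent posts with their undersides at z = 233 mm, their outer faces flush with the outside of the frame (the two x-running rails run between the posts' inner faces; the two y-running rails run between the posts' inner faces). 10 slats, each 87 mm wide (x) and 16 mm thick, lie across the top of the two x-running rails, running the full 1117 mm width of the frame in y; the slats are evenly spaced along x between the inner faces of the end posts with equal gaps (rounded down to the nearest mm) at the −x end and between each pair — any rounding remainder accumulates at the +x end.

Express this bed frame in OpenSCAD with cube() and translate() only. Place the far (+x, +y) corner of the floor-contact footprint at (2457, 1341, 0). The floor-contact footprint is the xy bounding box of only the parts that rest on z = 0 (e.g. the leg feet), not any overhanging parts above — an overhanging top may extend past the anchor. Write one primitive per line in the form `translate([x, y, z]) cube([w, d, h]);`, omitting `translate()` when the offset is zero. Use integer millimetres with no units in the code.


// slat z = rail_z + rail_h = 233 + 177 = 410
// slat gap = ⌊(1888 − 10·87) / 11⌋ = 92
translate([453, 224, 0]) cube([58, 58, 518]);
translate([453, 1283, 0]) cube([58, 58, 518]);
translate([2399, 224, 0]) cube([58, 58, 518]);
translate([2399, 1283, 0]) cube([58, 58, 518]);
translate([511, 224, 233]) cube([1888, 31, 177]);
translate([511, 1310, 233]) cube([1888, 31, 177]);
translate([453, 282, 233]) cube([31, 1001, 177]);
translate([2426, 282, 233]) cube([31, 1001, 177]);
translate([603, 224, 410]) cube([87, 1117, 16]);
translate([782, 224, 410]) cube([87, 1117, 16]);
translate([961, 224, 410]) cube([87, 1117, 16]);
translate([1140, 224, 410]) cube([87, 1117, 16]);
translate([1319, 224, 410]) cube([87, 1117, 16]);
translate([1498, 224, 410]) cube([87, 1117, 16]);
translate([1677, 224, 410]) cube([87, 1117, 16]);
translate([1856, 224, 410]) cube([87, 1117, 16]);
translate([2035, 224, 410]) cube([87, 1117, 16]);
translate([2214, 224, 410]) cube([87, 1117, 16]);


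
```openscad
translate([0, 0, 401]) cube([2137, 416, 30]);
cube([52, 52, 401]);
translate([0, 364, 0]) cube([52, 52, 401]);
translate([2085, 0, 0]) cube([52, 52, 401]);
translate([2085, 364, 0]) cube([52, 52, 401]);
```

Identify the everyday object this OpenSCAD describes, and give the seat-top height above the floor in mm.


A bench. The seat-top height is 431 mm.

A long slab on four corner posts — a bench. The slab sits at z = 401 with thickness 30, so the top is 401 + 30 = 431 mm.


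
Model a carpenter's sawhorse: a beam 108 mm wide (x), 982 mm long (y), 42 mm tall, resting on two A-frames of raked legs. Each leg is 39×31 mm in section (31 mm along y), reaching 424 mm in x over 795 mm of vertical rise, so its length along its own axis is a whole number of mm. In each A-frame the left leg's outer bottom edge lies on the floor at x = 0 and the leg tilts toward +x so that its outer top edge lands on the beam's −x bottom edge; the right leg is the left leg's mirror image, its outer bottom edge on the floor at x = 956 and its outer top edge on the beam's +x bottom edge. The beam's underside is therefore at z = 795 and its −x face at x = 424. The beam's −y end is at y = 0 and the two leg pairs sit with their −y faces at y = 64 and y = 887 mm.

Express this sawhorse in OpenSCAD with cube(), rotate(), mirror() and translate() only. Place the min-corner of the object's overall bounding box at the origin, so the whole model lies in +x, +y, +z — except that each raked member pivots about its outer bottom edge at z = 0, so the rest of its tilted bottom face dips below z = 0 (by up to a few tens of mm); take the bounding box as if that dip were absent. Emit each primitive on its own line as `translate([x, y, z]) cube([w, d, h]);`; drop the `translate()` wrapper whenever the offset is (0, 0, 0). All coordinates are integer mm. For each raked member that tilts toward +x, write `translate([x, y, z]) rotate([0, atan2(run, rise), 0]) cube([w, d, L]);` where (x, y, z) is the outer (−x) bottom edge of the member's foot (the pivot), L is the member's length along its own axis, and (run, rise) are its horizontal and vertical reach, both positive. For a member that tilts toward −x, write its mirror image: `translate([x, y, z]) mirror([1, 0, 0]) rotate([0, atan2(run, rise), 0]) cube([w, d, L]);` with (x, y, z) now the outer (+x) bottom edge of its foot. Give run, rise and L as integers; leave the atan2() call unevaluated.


// leg length = √(424² + 795²) = 901
// right-leg outer foot x = 2·424 + 108 = 956
// beam min-corner = (424, 0, 795)
translate([424, 0, 795]) cube([108, 982, 42]);
translate([0, 64, 0]) rotate([0, atan2(424, 795), 0]) cube([39, 31, 901]);
translate([956, 64, 0]) mirror([1, 0, 0]) rotate([0, atan2(424, 795), 0]) cube([39, 31, 901]);
translate([0, 887, 0]) rotate([0, atan2(424, 795), 0]) cube([39, 31, 901]);
translate([956, 887, 0]) mirror([1, 0, 0]) rotate([0, atan2(424, 795), 0]) cube([39, 31, 901]);


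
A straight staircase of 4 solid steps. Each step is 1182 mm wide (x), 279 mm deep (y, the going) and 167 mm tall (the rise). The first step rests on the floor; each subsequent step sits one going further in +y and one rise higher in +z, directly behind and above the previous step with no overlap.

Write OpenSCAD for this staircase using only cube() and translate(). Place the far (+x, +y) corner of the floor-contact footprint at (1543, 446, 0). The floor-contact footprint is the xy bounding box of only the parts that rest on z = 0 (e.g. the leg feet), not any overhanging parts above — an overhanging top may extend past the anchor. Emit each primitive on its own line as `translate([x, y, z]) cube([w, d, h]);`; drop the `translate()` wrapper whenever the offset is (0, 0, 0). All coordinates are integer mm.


translate([361, 167, 0]) cube([1182, 279, 167]);
translate([361, 446, 167]) cube([1182, 279, 167]);
translate([361, 725, 334]) cube([1182, 279, 167]);
translate([361, 1004, 501]) cube([1182, 279, 167]);


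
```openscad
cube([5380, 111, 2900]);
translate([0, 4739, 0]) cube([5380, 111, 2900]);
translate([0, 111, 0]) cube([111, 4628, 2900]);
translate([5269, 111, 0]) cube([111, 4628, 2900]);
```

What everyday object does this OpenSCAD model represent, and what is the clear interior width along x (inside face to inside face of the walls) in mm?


A house (or room) frame. The interior width is 5158 mm.

Four 2900 mm walls enclosing a rectangle with no floor or roof — a room or house frame. Outside width is 5380 mm and wall thickness is 111 mm, so the interior width is 5380 − 2 × 111 = 5158 mm.


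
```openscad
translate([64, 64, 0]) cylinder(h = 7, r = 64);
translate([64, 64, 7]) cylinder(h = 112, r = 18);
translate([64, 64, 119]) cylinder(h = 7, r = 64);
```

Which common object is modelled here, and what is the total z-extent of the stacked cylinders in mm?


A spool. The overall height is 126 mm.

Three coaxial cylinders, large–small–large — a spool. Two 7 mm flanges and a 112 mm core give 7 + 112 + 7 = 126 mm.


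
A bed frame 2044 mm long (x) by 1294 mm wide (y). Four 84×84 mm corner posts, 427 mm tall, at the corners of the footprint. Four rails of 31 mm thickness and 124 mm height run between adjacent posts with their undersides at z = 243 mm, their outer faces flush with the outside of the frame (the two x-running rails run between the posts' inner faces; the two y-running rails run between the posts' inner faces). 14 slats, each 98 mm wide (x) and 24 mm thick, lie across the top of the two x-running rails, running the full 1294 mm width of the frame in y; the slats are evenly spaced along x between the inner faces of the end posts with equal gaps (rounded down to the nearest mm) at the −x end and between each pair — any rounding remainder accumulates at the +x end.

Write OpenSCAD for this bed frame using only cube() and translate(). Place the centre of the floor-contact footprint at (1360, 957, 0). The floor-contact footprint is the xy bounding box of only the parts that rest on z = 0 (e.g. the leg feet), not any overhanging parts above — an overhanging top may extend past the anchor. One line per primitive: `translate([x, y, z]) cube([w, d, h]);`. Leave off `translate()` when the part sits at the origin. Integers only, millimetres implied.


translate([338, 310, 0]) cube([84, 84, 427]);
translate([338, 1520, 0]) cube([84, 84, 427]);
translate([2298, 310, 0]) cube([84, 84, 427]);
translate([2298, 1520, 0]) cube([84, 84, 427]);
translate([422, 310, 243]) cube([1876, 31, 124]);
translate([422, 1573, 243]) cube([1876, 31, 124]);
translate([338, 394, 243]) cube([31, 1126, 124]);
translate([2351, 394, 243]) cube([31, 1126, 124]);
translate([455, 310, 367]) cube([98, 1294, 24]);
translate([586, 310, 367]) cube([98, 1294, 24]);
translate([717, 310, 367]) cube([98, 1294, 24]);
translate([848, 310, 367]) cube([98, 1294, 24]);
translate([979, 310, 367]) cube([98, 1294, 24]);
translate([1110, 310, 367]) cube([98, 1294, 24]);
translate([1241, 310, 367]) cube([98, 1294, 24]);
translate([1372, 310, 367]) cube([98, 1294, 24]);
translate([1503, 310, 367]) cube([98, 1294, 24]);
translate([1634, 310, 367]) cube([98, 1294, 24]);
translate([1765, 310, 367]) cube([98, 1294, 24]);
translate([1896, 310, 367]) cube([98, 1294, 24]);
translate([2027, 310, 367]) cube([98, 1294, 24]);
translate([2158, 310, 367]) cube([98, 1294, 24]);


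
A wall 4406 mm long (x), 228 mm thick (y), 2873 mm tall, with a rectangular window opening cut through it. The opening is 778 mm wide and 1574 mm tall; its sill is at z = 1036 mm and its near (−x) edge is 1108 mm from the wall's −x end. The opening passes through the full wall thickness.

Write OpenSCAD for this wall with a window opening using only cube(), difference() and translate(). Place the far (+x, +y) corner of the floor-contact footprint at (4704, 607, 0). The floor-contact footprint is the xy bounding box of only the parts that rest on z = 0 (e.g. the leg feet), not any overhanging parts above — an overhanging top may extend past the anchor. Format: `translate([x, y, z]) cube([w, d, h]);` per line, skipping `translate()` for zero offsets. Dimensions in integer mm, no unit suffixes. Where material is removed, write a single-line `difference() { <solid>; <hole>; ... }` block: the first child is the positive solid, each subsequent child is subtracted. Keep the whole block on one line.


difference() { translate([298, 379, 0]) cube([4406, 228, 2873]); translate([1406, 379, 1036]) cube([778, 228, 1574]); }


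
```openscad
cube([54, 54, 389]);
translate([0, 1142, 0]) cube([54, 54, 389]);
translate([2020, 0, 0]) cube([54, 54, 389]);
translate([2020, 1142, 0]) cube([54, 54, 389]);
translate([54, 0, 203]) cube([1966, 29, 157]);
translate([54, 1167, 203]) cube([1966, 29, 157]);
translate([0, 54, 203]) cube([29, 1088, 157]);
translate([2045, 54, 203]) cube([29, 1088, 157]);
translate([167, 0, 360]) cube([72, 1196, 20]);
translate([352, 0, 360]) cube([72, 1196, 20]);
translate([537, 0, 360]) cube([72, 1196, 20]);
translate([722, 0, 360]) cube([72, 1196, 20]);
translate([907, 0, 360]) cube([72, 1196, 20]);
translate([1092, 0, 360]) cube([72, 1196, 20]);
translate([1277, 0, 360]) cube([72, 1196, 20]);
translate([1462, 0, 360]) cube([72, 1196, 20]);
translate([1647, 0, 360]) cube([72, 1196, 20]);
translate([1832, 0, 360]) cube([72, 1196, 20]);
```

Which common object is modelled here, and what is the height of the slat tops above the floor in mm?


A bed frame. The slat-top height is 380 mm.

Four posts, four rails, and a row of slats — a bed frame. Slats sit on the rails at z = 203 + 157 = 360; with slat thickness 20, the top is 380 mm.


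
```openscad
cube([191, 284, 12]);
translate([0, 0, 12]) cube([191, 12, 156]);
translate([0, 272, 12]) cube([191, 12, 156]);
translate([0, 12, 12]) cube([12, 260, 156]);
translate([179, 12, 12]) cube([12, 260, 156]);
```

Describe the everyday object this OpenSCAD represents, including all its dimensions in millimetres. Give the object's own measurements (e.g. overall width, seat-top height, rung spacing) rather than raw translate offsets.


An open-topped rectangular box: outside dimensions 191×284×168 mm, with a uniform wall and base thickness of 12 mm. The base is a full 191×284 slab on the floor; four walls sit on top of the base. The front and back walls (the −y and +y sides) span the full width; the two side walls fit between them.


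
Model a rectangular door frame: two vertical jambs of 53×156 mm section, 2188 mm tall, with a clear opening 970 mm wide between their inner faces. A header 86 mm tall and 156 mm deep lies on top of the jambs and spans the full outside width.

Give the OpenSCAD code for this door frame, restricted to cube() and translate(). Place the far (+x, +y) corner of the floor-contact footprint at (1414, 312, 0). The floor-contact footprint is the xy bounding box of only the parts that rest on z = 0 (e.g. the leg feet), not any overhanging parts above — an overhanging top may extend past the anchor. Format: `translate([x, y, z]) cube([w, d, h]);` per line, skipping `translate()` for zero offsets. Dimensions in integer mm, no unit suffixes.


translate([338, 156, 0]) cube([53, 156, 2188]);
translate([1361, 156, 0]) cube([53, 156, 2188]);
translate([338, 156, 2188]) cube([1076, 156, 86]);


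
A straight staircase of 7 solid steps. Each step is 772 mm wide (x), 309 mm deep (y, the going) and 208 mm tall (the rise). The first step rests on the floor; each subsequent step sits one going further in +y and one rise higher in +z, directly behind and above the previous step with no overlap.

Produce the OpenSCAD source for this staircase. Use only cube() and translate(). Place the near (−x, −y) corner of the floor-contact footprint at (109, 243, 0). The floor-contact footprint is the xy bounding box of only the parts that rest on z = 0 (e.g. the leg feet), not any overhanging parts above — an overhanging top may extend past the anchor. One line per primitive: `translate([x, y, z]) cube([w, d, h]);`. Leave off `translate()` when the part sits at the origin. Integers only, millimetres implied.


translate([109, 243, 0]) cube([772, 309, 208]);
translate([109, 552, 208]) cube([772, 309, 208]);
translate([109, 861, 416]) cube([772, 309, 208]);
translate([109, 1170, 624]) cube([772, 309, 208]);
translate([109, 1479, 832]) cube([772, 309, 208]);
translate([109, 1788, 1040]) cube([772, 309, 208]);
translate([109, 2097, 1248]) cube([772, 309, 208]);


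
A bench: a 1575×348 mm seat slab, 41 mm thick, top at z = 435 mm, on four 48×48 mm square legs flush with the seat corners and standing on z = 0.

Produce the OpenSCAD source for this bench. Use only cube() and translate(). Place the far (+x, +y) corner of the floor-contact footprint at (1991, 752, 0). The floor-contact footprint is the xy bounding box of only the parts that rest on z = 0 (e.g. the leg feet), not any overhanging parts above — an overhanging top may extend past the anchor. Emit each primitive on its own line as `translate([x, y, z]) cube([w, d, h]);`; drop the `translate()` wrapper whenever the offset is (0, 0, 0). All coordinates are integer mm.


translate([416, 404, 394]) cube([1575, 348, 41]);
translate([416, 404, 0]) cube([48, 48, 394]);
translate([416, 704, 0]) cube([48, 48, 394]);
translate([1943, 404, 0]) cube([48, 48, 394]);
translate([1943, 704, 0]) cube([48, 48, 394]);


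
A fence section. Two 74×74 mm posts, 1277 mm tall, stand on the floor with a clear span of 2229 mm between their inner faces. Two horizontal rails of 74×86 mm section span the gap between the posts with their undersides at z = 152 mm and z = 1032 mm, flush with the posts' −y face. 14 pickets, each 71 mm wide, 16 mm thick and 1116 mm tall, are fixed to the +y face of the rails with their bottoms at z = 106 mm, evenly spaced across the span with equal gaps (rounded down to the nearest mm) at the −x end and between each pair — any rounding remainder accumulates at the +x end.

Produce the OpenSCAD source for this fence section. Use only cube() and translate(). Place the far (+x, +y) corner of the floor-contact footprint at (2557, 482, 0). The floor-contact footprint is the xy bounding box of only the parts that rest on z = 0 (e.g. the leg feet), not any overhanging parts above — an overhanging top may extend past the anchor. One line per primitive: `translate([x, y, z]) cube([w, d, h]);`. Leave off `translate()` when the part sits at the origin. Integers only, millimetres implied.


translate([180, 408, 0]) cube([74, 74, 1277]);
translate([2483, 408, 0]) cube([74, 74, 1277]);
translate([254, 408, 152]) cube([2229, 74, 86]);
translate([254, 408, 1032]) cube([2229, 74, 86]);
translate([336, 482, 106]) cube([71, 16, 1116]);
translate([489, 482, 106]) cube([71, 16, 1116]);
translate([642, 482, 106]) cube([71, 16, 1116]);
translate([795, 482, 106]) cube([71, 16, 1116]);
translate([948, 482, 106]) cube([71, 16, 1116]);
translate([1101, 482, 106]) cube([71, 16, 1116]);
translate([1254, 482, 106]) cube([71, 16, 1116]);
translate([1407, 482, 106]) cube([71, 16, 1116]);
translate([1560, 482, 106]) cube([71, 16, 1116]);
translate([1713, 482, 106]) cube([71, 16, 1116]);
translate([1866, 482, 106]) cube([71, 16, 1116]);
translate([2019, 482, 106]) cube([71, 16, 1116]);
translate([2172, 482, 106]) cube([71, 16, 1116]);
translate([2325, 482, 106]) cube([71, 16, 1116]);


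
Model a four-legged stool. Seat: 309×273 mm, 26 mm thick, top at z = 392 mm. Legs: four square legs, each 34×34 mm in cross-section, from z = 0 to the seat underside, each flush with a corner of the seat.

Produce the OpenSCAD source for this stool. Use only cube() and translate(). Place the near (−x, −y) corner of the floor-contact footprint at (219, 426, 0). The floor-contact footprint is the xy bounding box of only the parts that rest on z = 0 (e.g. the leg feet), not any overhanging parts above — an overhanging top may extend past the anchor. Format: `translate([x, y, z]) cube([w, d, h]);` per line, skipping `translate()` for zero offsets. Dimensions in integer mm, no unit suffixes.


translate([219, 426, 366]) cube([309, 273, 26]);
translate([219, 426, 0]) cube([34, 34, 366]);
translate([494, 426, 0]) cube([34, 34, 366]);
translate([219, 665, 0]) cube([34, 34, 366]);
translate([494, 665, 0]) cube([34, 34, 366]);
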